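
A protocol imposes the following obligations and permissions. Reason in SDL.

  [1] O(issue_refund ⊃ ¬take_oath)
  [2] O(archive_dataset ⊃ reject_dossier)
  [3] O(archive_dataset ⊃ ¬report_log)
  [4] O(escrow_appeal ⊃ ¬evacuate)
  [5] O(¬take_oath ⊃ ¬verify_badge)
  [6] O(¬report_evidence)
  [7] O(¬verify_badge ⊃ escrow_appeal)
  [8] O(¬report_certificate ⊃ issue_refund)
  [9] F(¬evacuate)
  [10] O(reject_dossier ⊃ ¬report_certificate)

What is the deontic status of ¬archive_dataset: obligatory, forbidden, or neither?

Obligatory

Premise 9 is F(¬evacuate), i.e. O(evacuate).
Premise 4 is O(escrow_appeal ⊃ ¬evacuate); contrapositively O(evacuate ⊃ ¬escrow_appeal). Since O(evacuate) holds, K gives O(¬escrow_appeal).
The contrapositive of premise 7 (O(¬verify_badge ⊃ escrow_appeal)) is O(¬escrow_appeal ⊃ verify_badge), and O(¬escrow_appeal) is already established, so O(verify_badge).
The contrapositive of premise 5 (O(¬take_oath ⊃ ¬verify_badge)) is O(verify_badge ⊃ take_oath), and O(verify_badge) is already established, so O(take_oath).
Premise 1 is O(issue_refund ⊃ ¬take_oath); contrapositively O(take_oath ⊃ ¬issue_refund). Since O(take_oath) holds, K gives O(¬issue_refund).
Premise 8, O(¬report_certificate ⊃ issue_refund), contraposes to O(¬issue_refund ⊃ report_certificate); with O(¬issue_refund) we get O(report_certificate).
The contrapositive of premise 10 (O(reject_dossier ⊃ ¬report_certificate)) is O(report_certificate ⊃ ¬reject_dossier), and O(report_certificate) is already established, so O(¬reject_dossier).
The contrapositive of premise 2 (O(archive_dataset ⊃ reject_dossier)) is O(¬reject_dossier ⊃ ¬archive_dataset), and O(¬reject_dossier) is already established, so O(¬archive_dataset).
Premises 3, 6 do not contribute to this derivation.
Hence ¬archive_dataset is obligatory.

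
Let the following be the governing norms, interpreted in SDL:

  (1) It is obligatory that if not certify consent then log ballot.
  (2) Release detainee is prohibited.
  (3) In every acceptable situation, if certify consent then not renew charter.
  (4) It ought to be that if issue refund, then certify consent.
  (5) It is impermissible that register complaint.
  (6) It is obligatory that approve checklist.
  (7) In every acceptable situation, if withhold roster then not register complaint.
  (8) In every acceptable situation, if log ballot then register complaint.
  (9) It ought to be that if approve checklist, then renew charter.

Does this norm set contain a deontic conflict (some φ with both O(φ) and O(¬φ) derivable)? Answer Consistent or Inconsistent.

Premise 5, F(register_complaint), is equivalent to O(¬register_complaint).
Premise 8, O(log_ballot → register_complaint), contraposes to O(¬register_complaint → ¬log_ballot); with O(¬register_complaint) we get O(¬log_ballot).
Premise 1 is O(¬certify_consent → log_ballot); contrapositively O(¬log_ballot → certify_consent). Since O(¬log_ballot) holds, K gives O(certify_consent).
Applying K to premise 3 (O(certify_consent → ¬renew_charter)) and O(certify_consent) yields O(¬renew_charter).
Premise 9 is O(approve_checklist → renew_charter); contrapositively O(¬renew_charter → ¬approve_checklist). Since O(¬renew_charter) holds, K gives O(¬approve_checklist).
Yet premise 6 states O(approve_checklist).
We now have both O(¬approve_checklist) and O(approve_checklist) — approve_checklist is simultaneously obligatory and forbidden, violating the D-axiom.

Inconsistent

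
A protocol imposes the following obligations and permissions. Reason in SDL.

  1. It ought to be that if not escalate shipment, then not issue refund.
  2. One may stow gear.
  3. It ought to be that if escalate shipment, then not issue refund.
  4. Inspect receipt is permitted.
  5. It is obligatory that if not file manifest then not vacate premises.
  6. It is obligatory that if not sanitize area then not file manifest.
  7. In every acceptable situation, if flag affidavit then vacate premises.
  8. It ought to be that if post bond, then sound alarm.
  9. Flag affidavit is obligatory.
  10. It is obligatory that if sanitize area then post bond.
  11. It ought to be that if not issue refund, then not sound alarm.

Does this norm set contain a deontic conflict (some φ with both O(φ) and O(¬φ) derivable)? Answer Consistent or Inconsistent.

By case analysis on ¬escalate_shipment: premise 1 gives O(¬escalate_shipment → ¬issue_refund) and premise 3 gives O(escalate_shipment → ¬issue_refund), so O(¬issue_refund) either way.
Applying K to premise 11 (O(¬issue_refund → ¬sound_alarm)) and O(¬issue_refund) yields O(¬sound_alarm).
The contrapositive of premise 8 (O(post_bond → sound_alarm)) is O(¬sound_alarm → ¬post_bond), and O(¬sound_alarm) is already established, so O(¬post_bond).
Premise 10 is O(sanitize_area → post_bond); contrapositively O(¬post_bond → ¬sanitize_area). Since O(¬post_bond) holds, K gives O(¬sanitize_area).
Premise 6 is O(¬sanitize_area → ¬file_manifest); since O(¬sanitize_area), deontic closure gives O(¬file_manifest).
Premise 5 is O(¬file_manifest → ¬vacate_premises); since O(¬file_manifest), deontic closure gives O(¬vacate_premises).
Premise 7 is O(flag_affidavit → vacate_premises); contrapositively O(¬vacate_premises → ¬flag_affidavit). Since O(¬vacate_premises) holds, K gives O(¬flag_affidavit).
However, premise 9 gives O(flag_affidavit).
We now have both O(¬flag_affidavit) and O(flag_affidavit) — flag_affidavit is simultaneously obligatory and forbidden, violating the D-axiom.

Inconsistent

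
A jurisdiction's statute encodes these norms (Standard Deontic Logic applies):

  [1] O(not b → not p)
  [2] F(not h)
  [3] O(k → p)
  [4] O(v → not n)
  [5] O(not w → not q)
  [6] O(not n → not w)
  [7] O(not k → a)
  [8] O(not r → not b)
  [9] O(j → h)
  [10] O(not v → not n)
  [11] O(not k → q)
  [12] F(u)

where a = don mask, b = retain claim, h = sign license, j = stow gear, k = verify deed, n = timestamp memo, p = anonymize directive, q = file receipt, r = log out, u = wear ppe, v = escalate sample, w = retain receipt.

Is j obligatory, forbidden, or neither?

Neither

Premise 9 is O(j → h); even if O(h) held, inferring O(j) would be affirming the consequent — invalid.
No premise or chain of K-axiom applications forces O(j), and none forces O(not j). So j is neither obligatory nor forbidden under these norms.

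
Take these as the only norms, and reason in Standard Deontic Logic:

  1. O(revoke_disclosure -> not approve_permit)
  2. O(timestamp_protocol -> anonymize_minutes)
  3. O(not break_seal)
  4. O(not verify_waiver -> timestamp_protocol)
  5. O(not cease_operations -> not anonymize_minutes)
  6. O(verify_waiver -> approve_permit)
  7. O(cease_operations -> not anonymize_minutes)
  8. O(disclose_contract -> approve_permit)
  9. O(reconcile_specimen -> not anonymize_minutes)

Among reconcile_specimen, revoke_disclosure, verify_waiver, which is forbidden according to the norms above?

By case analysis on cease_operations: premise 7 gives O(cease_operations -> not anonymize_minutes) and premise 5 gives O(not cease_operations -> not anonymize_minutes), so O(not anonymize_minutes) either way.
Premise 2, O(timestamp_protocol -> anonymize_minutes), contraposes to O(not anonymize_minutes -> not timestamp_protocol); with O(not anonymize_minutes) we get O(not timestamp_protocol).
Premise 4, O(not verify_waiver -> timestamp_protocol), contraposes to O(not timestamp_protocol -> verify_waiver); with O(not timestamp_protocol) we get O(verify_waiver).
With premise 6, O(verify_waiver -> approve_permit), the K-axiom yields O(approve_permit).
The contrapositive of premise 1 (O(revoke_disclosure -> not approve_permit)) is O(approve_permit -> not revoke_disclosure), and O(approve_permit) is already established, so O(not revoke_disclosure).
So O(not revoke_disclosure) holds, i.e. revoke_disclosure is forbidden. None of the other listed options is forbidden under the premises.

revoke_disclosure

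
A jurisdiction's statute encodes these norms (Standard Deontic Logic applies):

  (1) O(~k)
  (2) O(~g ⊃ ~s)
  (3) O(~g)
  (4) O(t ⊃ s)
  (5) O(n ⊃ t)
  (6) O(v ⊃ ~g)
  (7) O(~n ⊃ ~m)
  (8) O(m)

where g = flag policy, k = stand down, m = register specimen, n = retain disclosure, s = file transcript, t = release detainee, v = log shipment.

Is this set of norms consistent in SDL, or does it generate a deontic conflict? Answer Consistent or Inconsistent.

Premise 3 states O(~g) outright.
Applying K to premise 2 (O(~g ⊃ ~s)) and O(~g) yields O(~s).
Premise 4, O(t ⊃ s), contraposes to O(~s ⊃ ~t); with O(~s) we get O(~t).
The contrapositive of premise 5 (O(n ⊃ t)) is O(~t ⊃ ~n), and O(~t) is already established, so O(~n).
With premise 7, O(~n ⊃ ~m), the K-axiom yields O(~m).
However, premise 8 gives O(m).
We now have both O(~m) and O(m) — m is simultaneously obligatory and forbidden, violating the D-axiom.

Inconsistent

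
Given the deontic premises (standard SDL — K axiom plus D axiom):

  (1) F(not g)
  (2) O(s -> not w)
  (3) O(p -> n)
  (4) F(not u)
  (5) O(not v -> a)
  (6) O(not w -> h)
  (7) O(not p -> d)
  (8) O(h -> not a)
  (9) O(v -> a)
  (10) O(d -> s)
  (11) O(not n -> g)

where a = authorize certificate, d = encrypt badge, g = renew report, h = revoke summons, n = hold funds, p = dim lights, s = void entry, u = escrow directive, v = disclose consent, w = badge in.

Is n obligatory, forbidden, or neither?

Premises 5 and 9 are O(not v -> a) and O(v -> a); every ideal world satisfies not v or v, so in either case a holds — hence O(a).
The contrapositive of premise 8 (O(h -> not a)) is O(a -> not h), and O(a) is already established, so O(not h).
Premise 6 is O(not w -> h); contrapositively O(not h -> w). Since O(not h) holds, K gives O(w).
Premise 2, O(s -> not w), contraposes to O(w -> not s); with O(w) we get O(not s).
Premise 10 is O(d -> s); contrapositively O(not s -> not d). Since O(not s) holds, K gives O(not d).
Premise 7, O(not p -> d), contraposes to O(not d -> p); with O(not d) we get O(p).
Applying K to premise 3 (O(p -> n)) and O(p) yields O(n).
Premises 1, 4, 11 do not contribute to this derivation.
Hence n is obligatory.

Obligatory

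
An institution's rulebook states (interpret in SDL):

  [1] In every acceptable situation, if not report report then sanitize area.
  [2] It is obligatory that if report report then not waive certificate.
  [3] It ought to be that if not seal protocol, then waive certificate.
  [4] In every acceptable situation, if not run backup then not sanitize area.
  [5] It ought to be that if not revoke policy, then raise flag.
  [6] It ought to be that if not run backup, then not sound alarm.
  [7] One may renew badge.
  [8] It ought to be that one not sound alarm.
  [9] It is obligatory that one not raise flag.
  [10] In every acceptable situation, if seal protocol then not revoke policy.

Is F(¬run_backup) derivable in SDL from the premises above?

Yes

Premise 9 states O(¬raise_flag) outright.
Premise 5, O(¬revoke_policy → raise_flag), contraposes to O(¬raise_flag → revoke_policy); with O(¬raise_flag) we get O(revoke_policy).
Premise 10 is O(seal_protocol → ¬revoke_policy); contrapositively O(revoke_policy → ¬seal_protocol). Since O(revoke_policy) holds, K gives O(¬seal_protocol).
Premise 3 is O(¬seal_protocol → waive_certificate); since O(¬seal_protocol), deontic closure gives O(waive_certificate).
Premise 2 is O(report_report → ¬waive_certificate); contrapositively O(waive_certificate → ¬report_report). Since O(waive_certificate) holds, K gives O(¬report_report).
Applying K to premise 1 (O(¬report_report → sanitize_area)) and O(¬report_report) yields O(sanitize_area).
Premise 4 is O(¬run_backup → ¬sanitize_area); contrapositively O(sanitize_area → run_backup). Since O(sanitize_area) holds, K gives O(run_backup).
Premises 6, 7, 8 do not contribute to this derivation.
So O(run_backup) holds, i.e. F(¬run_backup). The claim follows.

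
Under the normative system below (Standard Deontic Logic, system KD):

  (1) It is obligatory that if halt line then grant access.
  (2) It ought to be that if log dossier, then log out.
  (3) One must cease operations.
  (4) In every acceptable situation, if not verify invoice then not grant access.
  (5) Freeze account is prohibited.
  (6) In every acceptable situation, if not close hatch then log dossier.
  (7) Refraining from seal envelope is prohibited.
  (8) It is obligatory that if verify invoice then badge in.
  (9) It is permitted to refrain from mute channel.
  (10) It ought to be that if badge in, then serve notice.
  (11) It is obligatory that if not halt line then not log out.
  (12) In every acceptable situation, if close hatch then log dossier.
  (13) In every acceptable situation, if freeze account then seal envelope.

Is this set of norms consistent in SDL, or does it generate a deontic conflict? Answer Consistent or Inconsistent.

Premise 13 is O(freeze_account → seal_envelope); even if O(seal_envelope) held, inferring O(freeze_account) would be affirming the consequent — invalid.
So O(freeze_account) is not derivable, and the apparent clash with O(¬freeze_account) does not arise.
A world satisfying every obligation exists (e.g. badge_in=true, cease_operations=true, close_hatch=false, freeze_account=false, grant_access=true, halt_line=true, log_dossier=true, log_out=true, mute_channel=false, seal_envelope=true, serve_notice=true, verify_invoice=true); no atom is both obligatory and forbidden, so the set is consistent.

Consistent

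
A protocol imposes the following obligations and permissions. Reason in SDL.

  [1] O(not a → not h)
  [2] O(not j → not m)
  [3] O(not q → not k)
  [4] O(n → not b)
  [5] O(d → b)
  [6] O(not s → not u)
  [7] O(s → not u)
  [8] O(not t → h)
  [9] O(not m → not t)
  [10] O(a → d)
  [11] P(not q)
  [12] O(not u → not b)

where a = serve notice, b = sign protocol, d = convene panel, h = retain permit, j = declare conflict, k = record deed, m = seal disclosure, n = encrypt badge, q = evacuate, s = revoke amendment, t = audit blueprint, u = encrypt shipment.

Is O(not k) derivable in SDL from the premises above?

No

Premise 3 is O(not q → not k), but O(not q) is not derivable from the premises (the permission P(not q) asserts only not O(q), not O(not q)), so it does not yield O(not k).
No other premise forces O(not k). An ideal world satisfying every premise can still have not k false, so O(not k) is not derivable.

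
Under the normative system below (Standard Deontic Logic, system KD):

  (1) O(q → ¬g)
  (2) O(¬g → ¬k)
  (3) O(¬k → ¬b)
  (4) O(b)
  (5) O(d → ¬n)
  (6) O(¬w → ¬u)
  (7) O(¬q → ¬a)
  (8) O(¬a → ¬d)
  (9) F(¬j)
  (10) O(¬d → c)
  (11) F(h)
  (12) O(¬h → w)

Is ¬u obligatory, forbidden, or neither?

Premise 6 is O(¬w → ¬u), but O(¬w) is not derivable from the premises, so it does not yield O(¬u).
No premise or chain of K-axiom applications forces O(¬u), and none forces O(u). So ¬u is neither obligatory nor forbidden under these norms.

Neither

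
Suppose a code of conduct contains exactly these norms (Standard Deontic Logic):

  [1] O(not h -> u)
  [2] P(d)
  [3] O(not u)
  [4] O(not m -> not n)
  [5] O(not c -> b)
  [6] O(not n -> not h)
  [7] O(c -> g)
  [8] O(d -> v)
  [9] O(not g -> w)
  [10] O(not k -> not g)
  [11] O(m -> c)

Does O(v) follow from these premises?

No

Premise 8 is O(d -> v), but O(d) is not derivable from the premises (the permission P(d) asserts only not O(not d), not O(d)), so it does not yield O(v).
No other premise forces O(v). An ideal world satisfying every premise can still have v false, so O(v) is not derivable.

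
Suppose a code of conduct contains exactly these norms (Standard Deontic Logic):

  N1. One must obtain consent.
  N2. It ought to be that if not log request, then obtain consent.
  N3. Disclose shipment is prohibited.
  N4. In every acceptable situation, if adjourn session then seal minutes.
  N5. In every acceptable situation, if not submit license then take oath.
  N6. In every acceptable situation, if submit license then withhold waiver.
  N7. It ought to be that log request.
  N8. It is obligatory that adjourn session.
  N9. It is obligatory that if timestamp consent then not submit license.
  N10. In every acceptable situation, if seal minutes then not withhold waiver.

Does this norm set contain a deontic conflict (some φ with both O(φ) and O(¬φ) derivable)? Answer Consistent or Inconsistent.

Premise 2 is O(¬log_request → obtain_consent); even if O(obtain_consent) held, inferring O(¬log_request) would be affirming the consequent — invalid.
So O(¬log_request) is not derivable, and the apparent clash with O(log_request) does not arise.
A world satisfying every obligation exists (e.g. adjourn_session=true, disclose_shipment=false, log_request=true, obtain_consent=true, seal_minutes=true, submit_license=false, take_oath=true, timestamp_consent=false, withhold_waiver=false); no atom is both obligatory and forbidden, so the set is consistent.

Consistent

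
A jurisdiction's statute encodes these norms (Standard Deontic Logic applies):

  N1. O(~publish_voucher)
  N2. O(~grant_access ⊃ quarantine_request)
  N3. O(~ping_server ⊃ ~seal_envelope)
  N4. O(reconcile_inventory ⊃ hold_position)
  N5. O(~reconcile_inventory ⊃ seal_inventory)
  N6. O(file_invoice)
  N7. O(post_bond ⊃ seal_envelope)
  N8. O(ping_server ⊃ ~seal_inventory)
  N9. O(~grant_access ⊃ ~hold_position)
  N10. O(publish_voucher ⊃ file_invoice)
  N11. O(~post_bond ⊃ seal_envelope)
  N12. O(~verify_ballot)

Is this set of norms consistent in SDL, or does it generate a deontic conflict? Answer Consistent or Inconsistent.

Consistent

Premise 10 is O(publish_voucher ⊃ file_invoice); even if O(file_invoice) held, inferring O(publish_voucher) would be affirming the consequent — invalid.
So O(publish_voucher) is not derivable, and the apparent clash with O(~publish_voucher) does not arise.
A world satisfying every obligation exists (e.g. file_invoice=true, grant_access=true, hold_position=true, ping_server=true, post_bond=false, publish_voucher=false, quarantine_request=false, reconcile_inventory=true, seal_envelope=true, seal_inventory=false, verify_ballot=false); no atom is both obligatory and forbidden, so the set is consistent.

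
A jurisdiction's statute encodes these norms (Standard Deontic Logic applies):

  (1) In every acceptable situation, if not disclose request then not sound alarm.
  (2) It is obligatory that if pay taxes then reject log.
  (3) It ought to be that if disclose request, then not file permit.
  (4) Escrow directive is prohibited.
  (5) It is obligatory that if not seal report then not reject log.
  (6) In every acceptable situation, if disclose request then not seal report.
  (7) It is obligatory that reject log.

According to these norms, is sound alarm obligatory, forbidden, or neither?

Premise 7 states O(reject_log) outright.
Premise 5 is O(¬seal_report → ¬reject_log); contrapositively O(reject_log → seal_report). Since O(reject_log) holds, K gives O(seal_report).
Premise 6, O(disclose_request → ¬seal_report), contraposes to O(seal_report → ¬disclose_request); with O(seal_report) we get O(¬disclose_request).
With premise 1, O(¬disclose_request → ¬sound_alarm), the K-axiom yields O(¬sound_alarm).
Premises 2, 3, 4 do not contribute to this derivation.
Thus O(¬sound_alarm), which is F(sound_alarm): sound_alarm is forbidden.

Forbidden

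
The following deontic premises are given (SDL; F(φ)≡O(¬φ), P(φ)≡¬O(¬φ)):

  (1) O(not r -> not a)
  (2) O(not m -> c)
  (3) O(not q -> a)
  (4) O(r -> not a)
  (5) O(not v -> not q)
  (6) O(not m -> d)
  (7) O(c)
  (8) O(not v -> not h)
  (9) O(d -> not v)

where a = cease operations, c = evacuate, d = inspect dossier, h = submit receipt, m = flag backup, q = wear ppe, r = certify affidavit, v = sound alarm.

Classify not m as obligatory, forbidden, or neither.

Forbidden

Premises 4 and 1 are O(r -> not a) and O(not r -> not a); every ideal world satisfies r or not r, so in either case not a holds — hence O(not a).
Premise 3 is O(not q -> a); contrapositively O(not a -> q). Since O(not a) holds, K gives O(q).
The contrapositive of premise 5 (O(not v -> not q)) is O(q -> v), and O(q) is already established, so O(v).
Premise 9, O(d -> not v), contraposes to O(v -> not d); with O(v) we get O(not d).
Premise 6, O(not m -> d), contraposes to O(not d -> m); with O(not d) we get O(m).
Premises 2, 7, 8 do not contribute to this derivation.
Thus O(m), which is F(not m): not m is forbidden.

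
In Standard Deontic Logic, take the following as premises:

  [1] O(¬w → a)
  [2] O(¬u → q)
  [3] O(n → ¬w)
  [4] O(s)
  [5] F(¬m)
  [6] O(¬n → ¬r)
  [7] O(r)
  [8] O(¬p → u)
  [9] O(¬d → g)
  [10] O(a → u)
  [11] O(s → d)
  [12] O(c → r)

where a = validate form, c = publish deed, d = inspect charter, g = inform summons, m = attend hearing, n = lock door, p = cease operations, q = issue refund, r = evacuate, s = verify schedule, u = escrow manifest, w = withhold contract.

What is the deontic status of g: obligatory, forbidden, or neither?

Premise 9 is O(¬d → g), but O(¬d) is not derivable from the premises, so it does not yield O(g).
No premise or chain of K-axiom applications forces O(g), and none forces O(¬g). So g is neither obligatory nor forbidden under these norms.

Neither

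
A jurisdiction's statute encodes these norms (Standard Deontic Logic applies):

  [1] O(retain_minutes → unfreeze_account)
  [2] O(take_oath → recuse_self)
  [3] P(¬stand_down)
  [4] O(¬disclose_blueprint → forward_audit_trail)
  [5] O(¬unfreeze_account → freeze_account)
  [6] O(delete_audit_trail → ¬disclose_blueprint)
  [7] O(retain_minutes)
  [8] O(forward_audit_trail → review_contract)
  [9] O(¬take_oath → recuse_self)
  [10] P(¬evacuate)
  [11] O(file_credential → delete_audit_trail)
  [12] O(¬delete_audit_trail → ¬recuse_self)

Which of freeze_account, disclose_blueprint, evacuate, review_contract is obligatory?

Premises 9 and 2 cover both cases: O(¬take_oath → recuse_self) and O(take_oath → recuse_self). Since ¬take_oath ∨ take_oath is a tautology, O(recuse_self) follows.
Premise 12 is O(¬delete_audit_trail → ¬recuse_self); contrapositively O(recuse_self → delete_audit_trail). Since O(recuse_self) holds, K gives O(delete_audit_trail).
Applying K to premise 6 (O(delete_audit_trail → ¬disclose_blueprint)) and O(delete_audit_trail) yields O(¬disclose_blueprint).
With premise 4, O(¬disclose_blueprint → forward_audit_trail), the K-axiom yields O(forward_audit_trail).
With premise 8, O(forward_audit_trail → review_contract), the K-axiom yields O(review_contract).
So O(review_contract) holds — review_contract is obligatory. None of the other listed options is made obligatory by any chain of premises.

review_contract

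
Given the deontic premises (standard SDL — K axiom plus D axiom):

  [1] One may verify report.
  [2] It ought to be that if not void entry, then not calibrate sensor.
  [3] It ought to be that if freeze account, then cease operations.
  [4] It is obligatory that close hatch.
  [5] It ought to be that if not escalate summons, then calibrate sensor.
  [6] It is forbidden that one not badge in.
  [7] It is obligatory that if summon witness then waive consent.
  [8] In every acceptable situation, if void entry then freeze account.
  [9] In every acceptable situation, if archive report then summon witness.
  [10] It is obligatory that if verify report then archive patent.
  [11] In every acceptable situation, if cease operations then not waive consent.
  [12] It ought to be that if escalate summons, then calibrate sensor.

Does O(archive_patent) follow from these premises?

No

Premise 10 is O(verify_report → archive_patent), but O(verify_report) is not derivable from the premises (the permission P(verify_report) asserts only ¬O(¬verify_report), not O(verify_report)), so it does not yield O(archive_patent).
No other premise forces O(archive_patent). An ideal world satisfying every premise can still have archive_patent false, so O(archive_patent) is not derivable.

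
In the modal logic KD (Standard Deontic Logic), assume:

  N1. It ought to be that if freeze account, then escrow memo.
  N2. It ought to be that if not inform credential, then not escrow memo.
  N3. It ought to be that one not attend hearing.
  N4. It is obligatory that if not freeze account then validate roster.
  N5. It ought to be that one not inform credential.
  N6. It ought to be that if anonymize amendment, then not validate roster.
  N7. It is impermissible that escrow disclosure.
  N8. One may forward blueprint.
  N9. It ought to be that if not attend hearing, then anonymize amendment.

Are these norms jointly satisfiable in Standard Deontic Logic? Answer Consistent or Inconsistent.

Inconsistent

From premise 3 we have O(¬attend_hearing).
From O(¬attend_hearing) and premise 9, O(¬attend_hearing → anonymize_amendment), we obtain O(anonymize_amendment).
Premise 6 is O(anonymize_amendment → ¬validate_roster); since O(anonymize_amendment), deontic closure gives O(¬validate_roster).
Premise 4, O(¬freeze_account → validate_roster), contraposes to O(¬validate_roster → freeze_account); with O(¬validate_roster) we get O(freeze_account).
From O(freeze_account) and premise 1, O(freeze_account → escrow_memo), we obtain O(escrow_memo).
Premise 2, O(¬inform_credential → ¬escrow_memo), contraposes to O(escrow_memo → inform_credential); with O(escrow_memo) we get O(inform_credential).
Yet premise 5 states O(¬inform_credential).
We now have both O(inform_credential) and O(¬inform_credential) — inform_credential is simultaneously obligatory and forbidden, violating the D-axiom.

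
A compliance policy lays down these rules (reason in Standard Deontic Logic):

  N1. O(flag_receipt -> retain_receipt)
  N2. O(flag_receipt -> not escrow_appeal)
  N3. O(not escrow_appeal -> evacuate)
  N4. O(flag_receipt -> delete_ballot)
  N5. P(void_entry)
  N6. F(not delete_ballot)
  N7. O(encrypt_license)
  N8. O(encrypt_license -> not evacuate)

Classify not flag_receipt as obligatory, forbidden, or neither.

Obligatory

Premise 7 states O(encrypt_license) outright.
Applying K to premise 8 (O(encrypt_license -> not evacuate)) and O(encrypt_license) yields O(not evacuate).
The contrapositive of premise 3 (O(not escrow_appeal -> evacuate)) is O(not evacuate -> escrow_appeal), and O(not evacuate) is already established, so O(escrow_appeal).
Premise 2, O(flag_receipt -> not escrow_appeal), contraposes to O(escrow_appeal -> not flag_receipt); with O(escrow_appeal) we get O(not flag_receipt).
Premises 1, 4, 5, 6 do not contribute to this derivation.
Hence not flag_receipt is obligatory.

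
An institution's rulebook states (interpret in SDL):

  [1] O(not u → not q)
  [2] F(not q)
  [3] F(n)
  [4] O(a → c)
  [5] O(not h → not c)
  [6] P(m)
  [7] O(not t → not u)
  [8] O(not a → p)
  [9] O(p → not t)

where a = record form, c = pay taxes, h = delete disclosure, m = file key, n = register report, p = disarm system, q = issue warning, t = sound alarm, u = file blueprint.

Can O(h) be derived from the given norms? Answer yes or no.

Yes

Premise 2 is F(not q), i.e. O(q).
The contrapositive of premise 1 (O(not u → not q)) is O(q → u), and O(q) is already established, so O(u).
The contrapositive of premise 7 (O(not t → not u)) is O(u → t), and O(u) is already established, so O(t).
The contrapositive of premise 9 (O(p → not t)) is O(t → not p), and O(t) is already established, so O(not p).
Premise 8 is O(not a → p); contrapositively O(not p → a). Since O(not p) holds, K gives O(a).
Premise 4 is O(a → c); since O(a), deontic closure gives O(c).
The contrapositive of premise 5 (O(not h → not c)) is O(c → h), and O(c) is already established, so O(h).
Premises 3, 6 do not contribute to this derivation.
So O(h) follows.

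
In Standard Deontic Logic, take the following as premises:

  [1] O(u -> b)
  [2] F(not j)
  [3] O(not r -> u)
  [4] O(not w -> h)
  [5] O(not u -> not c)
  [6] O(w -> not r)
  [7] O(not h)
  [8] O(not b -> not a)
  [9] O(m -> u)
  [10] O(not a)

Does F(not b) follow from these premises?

Yes

Premise 7 states O(not h) outright.
Premise 4 is O(not w -> h); contrapositively O(not h -> w). Since O(not h) holds, K gives O(w).
Applying K to premise 6 (O(w -> not r)) and O(w) yields O(not r).
Applying K to premise 3 (O(not r -> u)) and O(not r) yields O(u).
Applying K to premise 1 (O(u -> b)) and O(u) yields O(b).
Premises 2, 5, 8, 9, 10 do not contribute to this derivation.
So O(b) holds, i.e. F(not b). The claim follows.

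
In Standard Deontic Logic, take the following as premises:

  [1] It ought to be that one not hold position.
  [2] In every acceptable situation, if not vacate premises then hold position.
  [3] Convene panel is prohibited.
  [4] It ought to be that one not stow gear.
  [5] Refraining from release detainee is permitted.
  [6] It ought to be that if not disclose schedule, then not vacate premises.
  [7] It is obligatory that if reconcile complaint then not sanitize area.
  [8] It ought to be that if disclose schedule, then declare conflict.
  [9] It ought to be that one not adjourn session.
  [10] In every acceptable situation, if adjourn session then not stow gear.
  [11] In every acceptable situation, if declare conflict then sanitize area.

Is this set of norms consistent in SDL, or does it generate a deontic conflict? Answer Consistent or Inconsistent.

Consistent

Premise 10 is O(adjourn_session → ¬stow_gear); even if O(¬stow_gear) held, inferring O(adjourn_session) would be affirming the consequent — invalid.
So O(adjourn_session) is not derivable, and the apparent clash with O(¬adjourn_session) does not arise.
A world satisfying every obligation exists (e.g. adjourn_session=false, convene_panel=false, declare_conflict=true, disclose_schedule=true, hold_position=false, reconcile_complaint=false, release_detainee=false, sanitize_area=true, stow_gear=false, vacate_premises=true); no atom is both obligatory and forbidden, so the set is consistent.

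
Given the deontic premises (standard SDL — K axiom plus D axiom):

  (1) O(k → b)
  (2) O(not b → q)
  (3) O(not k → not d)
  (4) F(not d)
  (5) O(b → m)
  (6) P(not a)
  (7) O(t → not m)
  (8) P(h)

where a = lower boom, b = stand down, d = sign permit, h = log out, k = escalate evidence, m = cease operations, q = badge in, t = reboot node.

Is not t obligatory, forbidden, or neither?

Obligatory

Premise 4, F(not d), is equivalent to O(d).
Premise 3 is O(not k → not d); contrapositively O(d → k). Since O(d) holds, K gives O(k).
From O(k) and premise 1, O(k → b), we obtain O(b).
From O(b) and premise 5, O(b → m), we obtain O(m).
Premise 7, O(t → not m), contraposes to O(m → not t); with O(m) we get O(not t).
Premises 2, 6, 8 do not contribute to this derivation.
Hence not t is obligatory.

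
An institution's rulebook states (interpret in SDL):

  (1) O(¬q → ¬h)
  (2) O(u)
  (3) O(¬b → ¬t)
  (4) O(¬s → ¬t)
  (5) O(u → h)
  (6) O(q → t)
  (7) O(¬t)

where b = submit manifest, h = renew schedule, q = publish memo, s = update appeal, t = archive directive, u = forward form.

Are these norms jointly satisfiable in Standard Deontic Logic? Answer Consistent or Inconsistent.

From premise 7 we have O(¬t).
Premise 6, O(q → t), contraposes to O(¬t → ¬q); with O(¬t) we get O(¬q).
Premise 1 is O(¬q → ¬h); since O(¬q), deontic closure gives O(¬h).
Premise 5 is O(u → h); contrapositively O(¬h → ¬u). Since O(¬h) holds, K gives O(¬u).
But premise 2 directly asserts O(u).
We now have both O(¬u) and O(u) — u is simultaneously obligatory and forbidden, violating the D-axiom.

Inconsistent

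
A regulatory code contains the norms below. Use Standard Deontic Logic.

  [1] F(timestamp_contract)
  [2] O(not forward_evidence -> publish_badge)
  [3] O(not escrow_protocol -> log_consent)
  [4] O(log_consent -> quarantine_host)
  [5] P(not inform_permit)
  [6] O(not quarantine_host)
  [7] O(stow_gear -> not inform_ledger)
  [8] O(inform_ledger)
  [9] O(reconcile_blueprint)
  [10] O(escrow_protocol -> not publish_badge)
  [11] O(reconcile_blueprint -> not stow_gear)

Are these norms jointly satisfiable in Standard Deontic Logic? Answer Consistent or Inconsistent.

Premise 7 is O(stow_gear -> not inform_ledger), but O(stow_gear) is not derivable from the premises, so it does not yield O(not inform_ledger).
So O(not inform_ledger) is not derivable, and the apparent clash with O(inform_ledger) does not arise.
A world satisfying every obligation exists (e.g. escrow_protocol=true, forward_evidence=true, inform_ledger=true, inform_permit=false, log_consent=false, publish_badge=false, quarantine_host=false, reconcile_blueprint=true, stow_gear=false, timestamp_contract=false); no atom is both obligatory and forbidden, so the set is consistent.

Consistent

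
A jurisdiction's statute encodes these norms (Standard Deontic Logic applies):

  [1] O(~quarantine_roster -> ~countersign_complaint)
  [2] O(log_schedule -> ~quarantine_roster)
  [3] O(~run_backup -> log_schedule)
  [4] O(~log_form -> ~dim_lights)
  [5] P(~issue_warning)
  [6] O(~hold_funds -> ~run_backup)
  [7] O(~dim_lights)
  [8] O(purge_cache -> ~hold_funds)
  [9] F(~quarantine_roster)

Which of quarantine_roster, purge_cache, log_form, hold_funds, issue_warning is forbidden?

Premise 9, F(~quarantine_roster), is equivalent to O(quarantine_roster).
Premise 2 is O(log_schedule -> ~quarantine_roster); contrapositively O(quarantine_roster -> ~log_schedule). Since O(quarantine_roster) holds, K gives O(~log_schedule).
The contrapositive of premise 3 (O(~run_backup -> log_schedule)) is O(~log_schedule -> run_backup), and O(~log_schedule) is already established, so O(run_backup).
Premise 6, O(~hold_funds -> ~run_backup), contraposes to O(run_backup -> hold_funds); with O(run_backup) we get O(hold_funds).
Premise 8 is O(purge_cache -> ~hold_funds); contrapositively O(hold_funds -> ~purge_cache). Since O(hold_funds) holds, K gives O(~purge_cache).
So O(~purge_cache) holds, i.e. purge_cache is forbidden. None of the other listed options is forbidden under the premises.

purge_cache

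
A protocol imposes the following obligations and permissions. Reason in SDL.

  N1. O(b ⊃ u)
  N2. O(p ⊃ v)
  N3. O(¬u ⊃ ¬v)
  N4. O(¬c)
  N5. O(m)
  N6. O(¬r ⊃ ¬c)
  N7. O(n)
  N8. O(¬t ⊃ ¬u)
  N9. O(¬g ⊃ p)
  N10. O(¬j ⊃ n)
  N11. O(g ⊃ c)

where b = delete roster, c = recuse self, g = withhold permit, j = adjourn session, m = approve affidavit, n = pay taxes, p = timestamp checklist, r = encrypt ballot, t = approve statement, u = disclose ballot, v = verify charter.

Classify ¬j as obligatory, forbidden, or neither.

Neither

Premise 10 is O(¬j ⊃ n); even if O(n) held, inferring O(¬j) would be affirming the consequent — invalid.
No premise or chain of K-axiom applications forces O(¬j), and none forces O(j). So ¬j is neither obligatory nor forbidden under these norms.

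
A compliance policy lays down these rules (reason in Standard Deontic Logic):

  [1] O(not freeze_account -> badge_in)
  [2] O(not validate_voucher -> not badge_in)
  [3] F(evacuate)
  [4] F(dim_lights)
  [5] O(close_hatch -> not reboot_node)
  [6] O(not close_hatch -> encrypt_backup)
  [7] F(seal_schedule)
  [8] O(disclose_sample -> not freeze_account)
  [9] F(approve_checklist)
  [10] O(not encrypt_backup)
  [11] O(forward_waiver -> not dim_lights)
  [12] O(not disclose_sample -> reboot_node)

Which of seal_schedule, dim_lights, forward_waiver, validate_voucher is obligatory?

validate_voucher

Premise 10 gives O(not encrypt_backup).
The contrapositive of premise 6 (O(not close_hatch -> encrypt_backup)) is O(not encrypt_backup -> close_hatch), and O(not encrypt_backup) is already established, so O(close_hatch).
From O(close_hatch) and premise 5, O(close_hatch -> not reboot_node), we obtain O(not reboot_node).
The contrapositive of premise 12 (O(not disclose_sample -> reboot_node)) is O(not reboot_node -> disclose_sample), and O(not reboot_node) is already established, so O(disclose_sample).
Premise 8 is O(disclose_sample -> not freeze_account); since O(disclose_sample), deontic closure gives O(not freeze_account).
With premise 1, O(not freeze_account -> badge_in), the K-axiom yields O(badge_in).
The contrapositive of premise 2 (O(not validate_voucher -> not badge_in)) is O(badge_in -> validate_voucher), and O(badge_in) is already established, so O(validate_voucher).
So O(validate_voucher) holds — validate_voucher is obligatory. None of the other listed options is made obligatory by any chain of premises.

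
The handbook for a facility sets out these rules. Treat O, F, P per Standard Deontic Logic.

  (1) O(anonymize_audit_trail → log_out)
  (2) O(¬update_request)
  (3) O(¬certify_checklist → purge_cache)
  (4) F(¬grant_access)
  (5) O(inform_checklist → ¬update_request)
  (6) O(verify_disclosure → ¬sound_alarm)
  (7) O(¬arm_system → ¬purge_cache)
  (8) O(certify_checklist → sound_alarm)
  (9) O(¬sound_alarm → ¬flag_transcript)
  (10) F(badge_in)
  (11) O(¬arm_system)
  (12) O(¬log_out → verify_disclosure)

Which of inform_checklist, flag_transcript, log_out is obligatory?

Premise 11 gives O(¬arm_system).
From O(¬arm_system) and premise 7, O(¬arm_system → ¬purge_cache), we obtain O(¬purge_cache).
The contrapositive of premise 3 (O(¬certify_checklist → purge_cache)) is O(¬purge_cache → certify_checklist), and O(¬purge_cache) is already established, so O(certify_checklist).
With premise 8, O(certify_checklist → sound_alarm), the K-axiom yields O(sound_alarm).
The contrapositive of premise 6 (O(verify_disclosure → ¬sound_alarm)) is O(sound_alarm → ¬verify_disclosure), and O(sound_alarm) is already established, so O(¬verify_disclosure).
The contrapositive of premise 12 (O(¬log_out → verify_disclosure)) is O(¬verify_disclosure → log_out), and O(¬verify_disclosure) is already established, so O(log_out).
So O(log_out) holds — log_out is obligatory. None of the other listed options is made obligatory by any chain of premises.

log_out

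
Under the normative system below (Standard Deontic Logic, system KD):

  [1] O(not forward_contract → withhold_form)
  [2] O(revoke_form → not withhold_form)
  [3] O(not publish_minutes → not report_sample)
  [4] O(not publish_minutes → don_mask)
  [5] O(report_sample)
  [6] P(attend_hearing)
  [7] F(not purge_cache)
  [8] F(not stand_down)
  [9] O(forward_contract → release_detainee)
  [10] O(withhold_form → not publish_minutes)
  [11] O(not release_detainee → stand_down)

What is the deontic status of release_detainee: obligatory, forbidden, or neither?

Premise 5 gives O(report_sample).
The contrapositive of premise 3 (O(not publish_minutes → not report_sample)) is O(report_sample → publish_minutes), and O(report_sample) is already established, so O(publish_minutes).
Premise 10, O(withhold_form → not publish_minutes), contraposes to O(publish_minutes → not withhold_form); with O(publish_minutes) we get O(not withhold_form).
Premise 1 is O(not forward_contract → withhold_form); contrapositively O(not withhold_form → forward_contract). Since O(not withhold_form) holds, K gives O(forward_contract).
Applying K to premise 9 (O(forward_contract → release_detainee)) and O(forward_contract) yields O(release_detainee).
Premises 2, 4, 6, 7, 8, 11 do not contribute to this derivation.
Hence release_detainee is obligatory.

Obligatory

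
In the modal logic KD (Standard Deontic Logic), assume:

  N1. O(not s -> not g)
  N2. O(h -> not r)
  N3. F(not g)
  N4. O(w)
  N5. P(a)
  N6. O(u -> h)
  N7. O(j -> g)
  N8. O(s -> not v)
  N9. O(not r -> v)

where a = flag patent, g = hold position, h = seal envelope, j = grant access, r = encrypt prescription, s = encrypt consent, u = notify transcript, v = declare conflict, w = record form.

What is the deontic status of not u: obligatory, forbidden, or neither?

Obligatory

F(not g) at premise 3 means O(g).
The contrapositive of premise 1 (O(not s -> not g)) is O(g -> s), and O(g) is already established, so O(s).
Premise 8 is O(s -> not v); since O(s), deontic closure gives O(not v).
The contrapositive of premise 9 (O(not r -> v)) is O(not v -> r), and O(not v) is already established, so O(r).
Premise 2, O(h -> not r), contraposes to O(r -> not h); with O(r) we get O(not h).
The contrapositive of premise 6 (O(u -> h)) is O(not h -> not u), and O(not h) is already established, so O(not u).
Premises 4, 5, 7 do not contribute to this derivation.
Hence not u is obligatory.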